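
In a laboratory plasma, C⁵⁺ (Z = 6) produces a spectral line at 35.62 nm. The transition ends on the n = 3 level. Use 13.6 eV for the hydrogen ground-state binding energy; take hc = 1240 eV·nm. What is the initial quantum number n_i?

n_i = 5

The photon energy is ΔE = hc/λ = 1240 / 35.62 = 34.81 eV.
With Z = 6, ΔE = 489.6 × (1/n_f² − 1/n_i²), so 1/n_f² − 1/n_i² = 0.07110.
With n_f = 3: 1/n_i² = 1/9 − 0.07110 = 0.04001, so n_i ≈ 5.00.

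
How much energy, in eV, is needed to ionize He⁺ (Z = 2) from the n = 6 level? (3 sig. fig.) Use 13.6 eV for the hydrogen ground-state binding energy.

E_n = −13.6 Z²/n² = −54.40/n² eV for Z = 2.
E_6 = −54.40/36 = −1.51 eV, so ionization (to E = 0) requires 1.51 eV.

1.51 eV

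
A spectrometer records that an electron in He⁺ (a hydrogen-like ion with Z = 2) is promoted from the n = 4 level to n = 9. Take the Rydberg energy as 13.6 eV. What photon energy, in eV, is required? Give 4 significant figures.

The Bohr energies scale as Z², so for Z = 2: E_n = −54.40/n² eV.
E_9 = −54.40/81 = −0.6716 eV and E_4 = −54.40/16 = −3.400 eV.
The photon energy is |E_9 − E_4| = 2.728 eV.

2.728 eV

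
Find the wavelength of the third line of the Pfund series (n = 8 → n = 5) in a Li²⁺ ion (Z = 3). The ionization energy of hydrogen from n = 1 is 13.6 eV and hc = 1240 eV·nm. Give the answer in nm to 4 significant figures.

415.6 nm

The Pfund series terminates on n_f = 5; the third line has n_i = 5+3 = 8.
ΔE = 122.4 × (1/5² − 1/8²) = 2.984 eV.
λ = 1240 / 2.984 = 415.6 nm.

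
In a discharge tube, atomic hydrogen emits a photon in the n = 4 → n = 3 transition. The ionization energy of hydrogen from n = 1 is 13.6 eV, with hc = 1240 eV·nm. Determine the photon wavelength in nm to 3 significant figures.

1880 nm

ΔE = 13.60 × (1/3² − 1/4²) = 13.60 × 0.04861 = 0.6611 eV.
λ = hc/ΔE = 1240 / 0.6611 = 1880 nm.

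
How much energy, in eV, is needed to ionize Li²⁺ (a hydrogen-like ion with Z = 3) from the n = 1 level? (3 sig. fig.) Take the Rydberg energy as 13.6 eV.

E_n = −13.6 Z²/n² = −122.4/n² eV for Z = 3.
E_1 = −122.4/1 = −122 eV, so ionization (to E = 0) requires 122 eV.

122 eV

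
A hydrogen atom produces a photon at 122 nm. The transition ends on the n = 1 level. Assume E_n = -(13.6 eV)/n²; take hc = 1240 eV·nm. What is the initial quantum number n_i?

The photon energy is ΔE = hc/λ = 1240 / 122 = 10.16 eV.
With Z = 1, ΔE = 13.60 × (1/n_f² − 1/n_i²), so 1/n_f² − 1/n_i² = 0.7473.
With n_f = 1: 1/n_i² = 1/1 − 0.7473 = 0.2527, so n_i ≈ 1.99.

n_i = 2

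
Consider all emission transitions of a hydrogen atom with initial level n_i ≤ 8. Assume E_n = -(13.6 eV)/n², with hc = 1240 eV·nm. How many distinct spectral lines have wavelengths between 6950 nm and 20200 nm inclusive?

4

Enumerate all n_i → n_f pairs with 1 ≤ n_f < n_i ≤ 8 and compute λ = 1240 / [13.6·1·(1/n_f² − 1/n_i²)].
Lines falling in [6950, 20200] nm: 6→5 (7460 nm), 8→6 (7503 nm), 7→6 (12370 nm), 8→7 (19060 nm).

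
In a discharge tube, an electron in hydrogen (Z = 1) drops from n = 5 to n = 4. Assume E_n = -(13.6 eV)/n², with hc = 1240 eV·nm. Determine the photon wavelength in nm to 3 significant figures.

4050 nm

ΔE = 13.60 × (1/4² − 1/5²) = 13.60 × 0.02250 = 0.3060 eV.
λ = hc/ΔE = 1240 / 0.3060 = 4050 nm.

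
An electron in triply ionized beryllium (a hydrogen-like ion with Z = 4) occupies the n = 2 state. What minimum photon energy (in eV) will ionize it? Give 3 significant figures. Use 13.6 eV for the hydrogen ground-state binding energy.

E_n = −13.6 Z²/n² = −217.6/n² eV for Z = 4.
E_2 = −217.6/4 = −54.4 eV, so ionization (to E = 0) requires 54.4 eV.

54.4 eV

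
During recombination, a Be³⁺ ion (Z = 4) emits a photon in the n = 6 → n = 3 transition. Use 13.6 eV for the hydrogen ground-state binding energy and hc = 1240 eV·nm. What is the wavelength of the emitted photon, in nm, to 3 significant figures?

For Z = 4 the level energies scale as Z², so the effective Rydberg energy is 13.6 × 16 = 217.6 eV.
ΔE = 217.6 × (1/3² − 1/6²) = 217.6 × 0.08333 = 18.13 eV.
λ = hc/ΔE = 1240 / 18.13 = 68.4 nm.

68.4 nm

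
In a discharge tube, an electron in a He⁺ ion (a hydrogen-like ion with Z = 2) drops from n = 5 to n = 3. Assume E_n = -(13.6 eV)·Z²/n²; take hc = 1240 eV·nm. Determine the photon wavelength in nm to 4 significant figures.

320.5 nm

For Z = 2 the level energies scale as Z², so the effective Rydberg energy is 13.6 × 4 = 54.40 eV.
ΔE = 54.40 × (1/3² − 1/5²) = 54.40 × 0.07111 = 3.868 eV.
λ = hc/ΔE = 1240 / 3.868 = 320.5 nm.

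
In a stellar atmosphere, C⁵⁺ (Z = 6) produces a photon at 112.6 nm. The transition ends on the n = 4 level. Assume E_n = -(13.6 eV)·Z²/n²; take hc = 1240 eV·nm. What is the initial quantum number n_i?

The photon energy is ΔE = hc/λ = 1240 / 112.6 = 11.01 eV.
With Z = 6, ΔE = 489.6 × (1/n_f² − 1/n_i²), so 1/n_f² − 1/n_i² = 0.02249.
With n_f = 4: 1/n_i² = 1/16 − 0.02249 = 0.04001, so n_i ≈ 5.00.

n_i = 5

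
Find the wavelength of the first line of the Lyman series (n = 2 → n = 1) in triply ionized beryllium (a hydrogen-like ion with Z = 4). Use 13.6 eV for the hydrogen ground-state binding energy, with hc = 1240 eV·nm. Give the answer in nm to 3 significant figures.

7.60 nm

The Lyman series terminates on n_f = 1; the first line has n_i = 1+1 = 2.
ΔE = 217.6 × (1/1² − 1/2²) = 163.2 eV.
λ = 1240 / 163.2 = 7.60 nm.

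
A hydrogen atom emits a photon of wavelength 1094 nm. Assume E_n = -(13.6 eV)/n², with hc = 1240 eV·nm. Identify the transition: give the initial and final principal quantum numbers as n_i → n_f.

n_i = 6, n_f = 3

The photon energy is ΔE = hc/λ = 1240 / 1094 = 1.133 eV.
With Z = 1, ΔE = 13.60 × (1/n_f² − 1/n_i²), so 1/n_f² − 1/n_i² = 0.08334.
Trying n_f = 3 gives 1/n_i² = 0.02777, i.e. n_i ≈ 6; this pair matches.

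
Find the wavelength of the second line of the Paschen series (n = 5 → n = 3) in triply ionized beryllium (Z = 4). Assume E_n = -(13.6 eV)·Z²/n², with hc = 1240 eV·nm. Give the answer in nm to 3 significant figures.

The Paschen series terminates on n_f = 3; the second line has n_i = 3+2 = 5.
ΔE = 217.6 × (1/3² − 1/5²) = 15.47 eV.
λ = 1240 / 15.47 = 80.1 nm.

80.1 nm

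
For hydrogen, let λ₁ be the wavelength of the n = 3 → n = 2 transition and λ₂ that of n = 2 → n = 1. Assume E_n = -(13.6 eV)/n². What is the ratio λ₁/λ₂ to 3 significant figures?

λ ∝ 1/ΔE ∝ 1/(1/n_f² − 1/n_i²), and the Z² and hc factors cancel in the ratio.
λ₁/λ₂ = (1/1² − 1/2²)/(1/2² − 1/3²) = 0.7500/0.1389 = 5.40.

5.40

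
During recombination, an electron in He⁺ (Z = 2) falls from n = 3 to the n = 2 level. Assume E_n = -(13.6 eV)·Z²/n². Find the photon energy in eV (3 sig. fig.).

7.56 eV

The Bohr energies scale as Z², so for Z = 2: E_n = −54.40/n² eV.
E_3 = −54.40/9 = −6.044 eV and E_2 = −54.40/4 = −13.60 eV.
The photon energy is |E_3 − E_2| = 7.56 eV.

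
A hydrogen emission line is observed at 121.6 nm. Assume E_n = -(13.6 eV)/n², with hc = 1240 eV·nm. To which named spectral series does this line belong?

ΔE = 1240/121.6 = 10.20 eV.
This matches 13.6 × (1/1² − 1/2²), so n_f = 1: the Lyman series.

Lyman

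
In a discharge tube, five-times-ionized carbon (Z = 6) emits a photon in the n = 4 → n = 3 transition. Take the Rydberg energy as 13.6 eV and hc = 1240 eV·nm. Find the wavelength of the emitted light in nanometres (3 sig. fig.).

52.1 nm

For Z = 6 the level energies scale as Z², so the effective Rydberg energy is 13.6 × 36 = 489.6 eV.
ΔE = 489.6 × (1/3² − 1/4²) = 489.6 × 0.04861 = 23.80 eV.
λ = hc/ΔE = 1240 / 23.80 = 52.1 nm.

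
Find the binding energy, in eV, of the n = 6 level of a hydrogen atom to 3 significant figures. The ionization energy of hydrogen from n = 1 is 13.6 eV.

E_6 = −13.60/36 = −0.378 eV, so ionization (to E = 0) requires 0.378 eV.

0.378 eV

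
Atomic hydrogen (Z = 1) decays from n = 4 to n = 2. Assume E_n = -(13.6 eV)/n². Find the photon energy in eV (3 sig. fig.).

E_4 = −13.60/16 = −0.8500 eV and E_2 = −13.60/4 = −3.400 eV.
The photon energy is |E_4 − E_2| = 2.55 eV.

2.55 eV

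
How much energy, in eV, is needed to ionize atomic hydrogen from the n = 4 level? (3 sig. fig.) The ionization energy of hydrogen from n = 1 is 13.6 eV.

0.850 eV

E_4 = −13.60/16 = −0.850 eV, so ionization (to E = 0) requires 0.850 eV.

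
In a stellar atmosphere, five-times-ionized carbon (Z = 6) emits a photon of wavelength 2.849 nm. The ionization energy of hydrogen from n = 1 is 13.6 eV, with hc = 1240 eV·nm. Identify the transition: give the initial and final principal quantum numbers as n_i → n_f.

n_i = 3, n_f = 1

The photon energy is ΔE = hc/λ = 1240 / 2.849 = 435.2 eV.
With Z = 6, ΔE = 489.6 × (1/n_f² − 1/n_i²), so 1/n_f² − 1/n_i² = 0.8890.
Trying n_f = 1 gives 1/n_i² = 0.1110, i.e. n_i ≈ 3; this pair matches.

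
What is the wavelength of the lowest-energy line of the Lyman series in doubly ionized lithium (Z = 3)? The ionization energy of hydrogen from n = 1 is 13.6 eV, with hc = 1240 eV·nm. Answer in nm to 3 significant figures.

The Lyman series terminates on n_f = 1; the first line has n_i = 1+1 = 2.
ΔE = 122.4 × (1/1² − 1/2²) = 91.80 eV.
λ = 1240 / 91.80 = 13.5 nm.

13.5 nm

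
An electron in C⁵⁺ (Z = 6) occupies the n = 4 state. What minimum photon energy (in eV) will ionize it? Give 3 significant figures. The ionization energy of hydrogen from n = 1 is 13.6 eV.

E_n = −13.6 Z²/n² = −489.6/n² eV for Z = 6.
E_4 = −489.6/16 = −30.6 eV, so ionization (to E = 0) requires 30.6 eV.

30.6 eV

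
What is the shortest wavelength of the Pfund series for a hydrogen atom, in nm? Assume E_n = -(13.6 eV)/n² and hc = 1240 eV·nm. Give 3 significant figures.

The Pfund series has lower level n_f = 5; the series limit corresponds to n_i → ∞.
ΔE_max = 13.6 × 1 / 5² = 0.5440 eV.
λ_min = 1240 / 0.5440 = 2280 nm.

2280 nm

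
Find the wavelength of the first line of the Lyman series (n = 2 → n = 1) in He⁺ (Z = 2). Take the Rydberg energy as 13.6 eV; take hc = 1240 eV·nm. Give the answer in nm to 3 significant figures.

The Lyman series terminates on n_f = 1; the first line has n_i = 1+1 = 2.
ΔE = 54.40 × (1/1² − 1/2²) = 40.80 eV.
λ = 1240 / 40.80 = 30.4 nm.

30.4 nm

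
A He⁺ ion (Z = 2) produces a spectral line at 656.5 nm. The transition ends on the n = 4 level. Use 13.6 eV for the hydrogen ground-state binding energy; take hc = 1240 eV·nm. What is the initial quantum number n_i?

n_i = 6

The photon energy is ΔE = hc/λ = 1240 / 656.5 = 1.889 eV.
With Z = 2, ΔE = 54.40 × (1/n_f² − 1/n_i²), so 1/n_f² − 1/n_i² = 0.03472.
With n_f = 4: 1/n_i² = 1/16 − 0.03472 = 0.02778, so n_i ≈ 6.00.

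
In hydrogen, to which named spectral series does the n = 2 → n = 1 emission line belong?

Lyman

The series is set by the lower level: n_f = 1 is the Lyman series.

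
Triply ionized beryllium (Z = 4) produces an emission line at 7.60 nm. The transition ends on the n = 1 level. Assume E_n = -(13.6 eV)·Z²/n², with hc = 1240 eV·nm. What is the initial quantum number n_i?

n_i = 2

The photon energy is ΔE = hc/λ = 1240 / 7.60 = 163.2 eV.
With Z = 4, ΔE = 217.6 × (1/n_f² − 1/n_i²), so 1/n_f² − 1/n_i² = 0.7498.
With n_f = 1: 1/n_i² = 1/1 − 0.7498 = 0.2502, so n_i ≈ 2.00.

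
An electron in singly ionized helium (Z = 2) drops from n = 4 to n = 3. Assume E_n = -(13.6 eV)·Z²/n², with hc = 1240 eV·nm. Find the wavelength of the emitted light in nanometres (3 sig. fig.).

For Z = 2 the level energies scale as Z², so the effective Rydberg energy is 13.6 × 4 = 54.40 eV.
ΔE = 54.40 × (1/3² − 1/4²) = 54.40 × 0.04861 = 2.644 eV.
λ = hc/ΔE = 1240 / 2.644 = 469 nm.

469 nm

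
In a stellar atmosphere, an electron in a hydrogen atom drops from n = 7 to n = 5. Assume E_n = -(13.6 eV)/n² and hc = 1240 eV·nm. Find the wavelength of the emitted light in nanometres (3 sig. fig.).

4650 nm

ΔE = 13.60 × (1/5² − 1/7²) = 13.60 × 0.01959 = 0.2664 eV.
λ = hc/ΔE = 1240 / 0.2664 = 4650 nm.
This line belongs to the Pfund series.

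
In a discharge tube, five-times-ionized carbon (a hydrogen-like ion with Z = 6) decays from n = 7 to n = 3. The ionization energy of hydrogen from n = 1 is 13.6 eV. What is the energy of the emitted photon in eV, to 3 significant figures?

44.4 eV

The Bohr energies scale as Z², so for Z = 6: E_n = −489.6/n² eV.
E_7 = −489.6/49 = −9.992 eV and E_3 = −489.6/9 = −54.40 eV.
The photon energy is |E_7 − E_3| = 44.4 eV.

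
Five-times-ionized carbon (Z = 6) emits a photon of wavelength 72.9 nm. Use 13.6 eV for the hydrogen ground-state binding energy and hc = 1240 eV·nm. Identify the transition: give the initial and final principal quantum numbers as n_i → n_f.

n_i = 6, n_f = 4

The photon energy is ΔE = hc/λ = 1240 / 72.9 = 17.01 eV.
With Z = 6, ΔE = 489.6 × (1/n_f² − 1/n_i²), so 1/n_f² − 1/n_i² = 0.03474.
Trying n_f = 4 gives 1/n_i² = 0.02776, i.e. n_i ≈ 6; this pair matches.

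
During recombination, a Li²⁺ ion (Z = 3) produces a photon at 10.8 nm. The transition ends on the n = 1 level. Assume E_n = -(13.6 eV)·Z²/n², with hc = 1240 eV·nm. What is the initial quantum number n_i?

n_i = 4

The photon energy is ΔE = hc/λ = 1240 / 10.8 = 114.8 eV.
With Z = 3, ΔE = 122.4 × (1/n_f² − 1/n_i²), so 1/n_f² − 1/n_i² = 0.9380.
With n_f = 1: 1/n_i² = 1/1 − 0.9380 = 0.06197, so n_i ≈ 4.02.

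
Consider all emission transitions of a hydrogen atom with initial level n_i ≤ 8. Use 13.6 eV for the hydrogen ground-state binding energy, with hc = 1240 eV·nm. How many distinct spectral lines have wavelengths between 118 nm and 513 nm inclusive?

6

Enumerate all n_i → n_f pairs with 1 ≤ n_f < n_i ≤ 8 and compute λ = 1240 / [13.6·1·(1/n_f² − 1/n_i²)].
Lines falling in [118, 513] nm: 2→1 (121.6 nm), 8→2 (389.0 nm), 7→2 (397.1 nm), 6→2 (410.3 nm), 5→2 (434.2 nm), 4→2 (486.3 nm).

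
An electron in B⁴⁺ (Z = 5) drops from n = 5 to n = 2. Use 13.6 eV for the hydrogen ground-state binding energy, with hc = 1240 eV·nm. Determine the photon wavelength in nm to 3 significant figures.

For Z = 5 the level energies scale as Z², so the effective Rydberg energy is 13.6 × 25 = 340.0 eV.
ΔE = 340.0 × (1/2² − 1/5²) = 340.0 × 0.2100 = 71.40 eV.
λ = hc/ΔE = 1240 / 71.40 = 17.4 nm.

17.4 nm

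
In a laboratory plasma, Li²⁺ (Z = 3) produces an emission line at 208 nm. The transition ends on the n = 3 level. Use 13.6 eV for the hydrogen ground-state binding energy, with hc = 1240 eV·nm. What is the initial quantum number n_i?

The photon energy is ΔE = hc/λ = 1240 / 208 = 5.962 eV.
With Z = 3, ΔE = 122.4 × (1/n_f² − 1/n_i²), so 1/n_f² − 1/n_i² = 0.04871.
With n_f = 3: 1/n_i² = 1/9 − 0.04871 = 0.06241, so n_i ≈ 4.00.

n_i = 4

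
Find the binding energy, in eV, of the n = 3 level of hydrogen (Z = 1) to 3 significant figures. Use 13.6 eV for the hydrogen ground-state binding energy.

E_3 = −13.60/9 = −1.51 eV, so ionization (to E = 0) requires 1.51 eV.

1.51 eV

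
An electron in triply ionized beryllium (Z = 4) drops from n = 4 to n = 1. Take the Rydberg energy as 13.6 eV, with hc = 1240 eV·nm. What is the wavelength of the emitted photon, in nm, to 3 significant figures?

For Z = 4 the level energies scale as Z², so the effective Rydberg energy is 13.6 × 16 = 217.6 eV.
ΔE = 217.6 × (1/1² − 1/4²) = 217.6 × 0.9375 = 204.0 eV.
λ = hc/ΔE = 1240 / 204.0 = 6.08 nm.

6.08 nm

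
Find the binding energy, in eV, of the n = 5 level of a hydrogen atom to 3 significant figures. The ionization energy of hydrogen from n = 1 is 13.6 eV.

0.544 eV

E_5 = −13.60/25 = −0.544 eV, so ionization (to E = 0) requires 0.544 eV.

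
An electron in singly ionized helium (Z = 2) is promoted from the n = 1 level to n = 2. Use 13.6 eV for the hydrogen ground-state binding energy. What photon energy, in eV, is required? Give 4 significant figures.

The Bohr energies scale as Z², so for Z = 2: E_n = −54.40/n² eV.
E_2 = −54.40/4 = −13.60 eV and E_1 = −54.40/1 = −54.40 eV.
The photon energy is |E_2 − E_1| = 40.80 eV.

40.80 eV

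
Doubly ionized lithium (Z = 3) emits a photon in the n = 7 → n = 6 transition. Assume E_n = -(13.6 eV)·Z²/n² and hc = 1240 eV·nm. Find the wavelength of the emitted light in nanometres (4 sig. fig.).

1375 nm

For Z = 3 the level energies scale as Z², so the effective Rydberg energy is 13.6 × 9 = 122.4 eV.
ΔE = 122.4 × (1/6² − 1/7²) = 122.4 × 0.007370 = 0.9020 eV.
λ = hc/ΔE = 1240 / 0.9020 = 1375 nm.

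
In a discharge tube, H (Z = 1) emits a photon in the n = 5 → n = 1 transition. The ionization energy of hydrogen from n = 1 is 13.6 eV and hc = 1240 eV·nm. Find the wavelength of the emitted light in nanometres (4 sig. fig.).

94.98 nm

ΔE = 13.60 × (1/1² − 1/5²) = 13.60 × 0.9600 = 13.06 eV.
λ = hc/ΔE = 1240 / 13.06 = 94.98 nm.
This line belongs to the Lyman series.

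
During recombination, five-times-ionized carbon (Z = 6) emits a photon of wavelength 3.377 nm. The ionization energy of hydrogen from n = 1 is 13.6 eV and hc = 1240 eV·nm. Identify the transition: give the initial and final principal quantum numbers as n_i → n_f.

The photon energy is ΔE = hc/λ = 1240 / 3.377 = 367.2 eV.
With Z = 6, ΔE = 489.6 × (1/n_f² − 1/n_i²), so 1/n_f² − 1/n_i² = 0.7500.
Trying n_f = 1 gives 1/n_i² = 0.2500, i.e. n_i ≈ 2; this pair matches.

n_i = 2, n_f = 1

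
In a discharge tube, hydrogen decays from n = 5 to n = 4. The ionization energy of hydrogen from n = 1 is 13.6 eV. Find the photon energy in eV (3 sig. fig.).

0.306 eV

E_5 = −13.60/25 = −0.5440 eV and E_4 = −13.60/16 = −0.8500 eV.
The photon energy is |E_5 − E_4| = 0.306 eV.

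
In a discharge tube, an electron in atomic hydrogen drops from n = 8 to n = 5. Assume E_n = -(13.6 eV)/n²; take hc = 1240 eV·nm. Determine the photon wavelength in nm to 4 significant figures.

3741 nm

ΔE = 13.60 × (1/5² − 1/8²) = 13.60 × 0.02438 = 0.3315 eV.
λ = hc/ΔE = 1240 / 0.3315 = 3741 nm.
This line belongs to the Pfund series.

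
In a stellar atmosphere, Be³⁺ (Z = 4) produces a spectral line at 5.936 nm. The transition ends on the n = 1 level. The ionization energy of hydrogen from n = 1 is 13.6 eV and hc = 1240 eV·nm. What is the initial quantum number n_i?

n_i = 5

The photon energy is ΔE = hc/λ = 1240 / 5.936 = 208.9 eV.
With Z = 4, ΔE = 217.6 × (1/n_f² − 1/n_i²), so 1/n_f² − 1/n_i² = 0.9600.
With n_f = 1: 1/n_i² = 1/1 − 0.9600 = 0.04001, so n_i ≈ 5.00.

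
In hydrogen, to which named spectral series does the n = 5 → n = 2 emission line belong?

The series is set by the lower level: n_f = 2 is the Balmer series.

Balmer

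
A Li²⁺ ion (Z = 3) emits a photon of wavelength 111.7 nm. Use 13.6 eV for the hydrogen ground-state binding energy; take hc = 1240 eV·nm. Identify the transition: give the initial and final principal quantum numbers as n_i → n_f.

n_i = 7, n_f = 3

The photon energy is ΔE = hc/λ = 1240 / 111.7 = 11.10 eV.
With Z = 3, ΔE = 122.4 × (1/n_f² − 1/n_i²), so 1/n_f² − 1/n_i² = 0.09070.
Trying n_f = 3 gives 1/n_i² = 0.02042, i.e. n_i ≈ 7; this pair matches.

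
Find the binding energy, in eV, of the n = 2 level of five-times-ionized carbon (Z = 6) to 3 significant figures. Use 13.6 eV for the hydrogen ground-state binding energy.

E_n = −13.6 Z²/n² = −489.6/n² eV for Z = 6.
E_2 = −489.6/4 = −122 eV, so ionization (to E = 0) requires 122 eV.

122 eV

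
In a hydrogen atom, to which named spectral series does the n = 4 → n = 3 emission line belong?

The series is set by the lower level: n_f = 3 is the Paschen series.

Paschen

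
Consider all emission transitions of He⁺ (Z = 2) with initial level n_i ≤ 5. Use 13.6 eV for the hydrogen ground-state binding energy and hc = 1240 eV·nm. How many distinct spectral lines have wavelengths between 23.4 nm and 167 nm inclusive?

Enumerate all n_i → n_f pairs with 1 ≤ n_f < n_i ≤ 5 and compute λ = 1240 / [13.6·4·(1/n_f² − 1/n_i²)].
Lines falling in [23.4, 167] nm: 5→1 (23.74 nm), 4→1 (24.31 nm), 3→1 (25.64 nm), 2→1 (30.39 nm), 5→2 (108.5 nm), 4→2 (121.6 nm), 3→2 (164.1 nm).

7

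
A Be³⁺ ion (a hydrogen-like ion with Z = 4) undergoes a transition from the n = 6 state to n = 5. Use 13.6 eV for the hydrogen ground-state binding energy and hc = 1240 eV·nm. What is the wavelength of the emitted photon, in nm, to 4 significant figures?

For Z = 4 the level energies scale as Z², so the effective Rydberg energy is 13.6 × 16 = 217.6 eV.
ΔE = 217.6 × (1/5² − 1/6²) = 217.6 × 0.01222 = 2.660 eV.
λ = hc/ΔE = 1240 / 2.660 = 466.2 nm.

466.2 nm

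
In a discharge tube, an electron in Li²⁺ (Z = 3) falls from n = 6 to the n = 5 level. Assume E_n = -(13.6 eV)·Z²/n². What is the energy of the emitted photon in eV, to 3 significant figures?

The Bohr energies scale as Z², so for Z = 3: E_n = −122.4/n² eV.
E_6 = −122.4/36 = −3.400 eV and E_5 = −122.4/25 = −4.896 eV.
The photon energy is |E_6 − E_5| = 1.50 eV.

1.50 eV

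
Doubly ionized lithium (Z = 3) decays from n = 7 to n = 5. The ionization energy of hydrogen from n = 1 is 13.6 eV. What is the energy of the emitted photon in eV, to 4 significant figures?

The Bohr energies scale as Z², so for Z = 3: E_n = −122.4/n² eV.
E_7 = −122.4/49 = −2.498 eV and E_5 = −122.4/25 = −4.896 eV.
The photon energy is |E_7 − E_5| = 2.398 eV.

2.398 eV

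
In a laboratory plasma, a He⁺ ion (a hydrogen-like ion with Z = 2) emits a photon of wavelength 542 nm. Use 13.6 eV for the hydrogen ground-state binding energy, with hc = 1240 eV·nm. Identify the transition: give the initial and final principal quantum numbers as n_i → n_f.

n_i = 7, n_f = 4

The photon energy is ΔE = hc/λ = 1240 / 542 = 2.288 eV.
With Z = 2, ΔE = 54.40 × (1/n_f² − 1/n_i²), so 1/n_f² − 1/n_i² = 0.04206.
Trying n_f = 4 gives 1/n_i² = 0.02044, i.e. n_i ≈ 7; this pair matches.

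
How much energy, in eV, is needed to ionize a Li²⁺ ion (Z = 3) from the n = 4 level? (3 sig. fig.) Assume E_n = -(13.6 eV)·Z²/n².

7.65 eV

E_n = −13.6 Z²/n² = −122.4/n² eV for Z = 3.
E_4 = −122.4/16 = −7.65 eV, so ionization (to E = 0) requires 7.65 eV.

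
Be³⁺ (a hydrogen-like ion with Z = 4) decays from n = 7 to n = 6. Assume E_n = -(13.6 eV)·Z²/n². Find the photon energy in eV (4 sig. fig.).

1.604 eV

The Bohr energies scale as Z², so for Z = 4: E_n = −217.6/n² eV.
E_7 = −217.6/49 = −4.441 eV and E_6 = −217.6/36 = −6.044 eV.
The photon energy is |E_7 − E_6| = 1.604 eV.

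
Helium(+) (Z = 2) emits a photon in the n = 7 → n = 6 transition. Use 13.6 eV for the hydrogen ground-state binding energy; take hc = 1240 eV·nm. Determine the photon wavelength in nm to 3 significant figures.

3090 nm

For Z = 2 the level energies scale as Z², so the effective Rydberg energy is 13.6 × 4 = 54.40 eV.
ΔE = 54.40 × (1/6² − 1/7²) = 54.40 × 0.007370 = 0.4009 eV.
λ = hc/ΔE = 1240 / 0.4009 = 3090 nm.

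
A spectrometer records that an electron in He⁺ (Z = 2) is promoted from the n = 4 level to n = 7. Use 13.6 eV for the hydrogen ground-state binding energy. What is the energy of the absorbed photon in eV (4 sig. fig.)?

The Bohr energies scale as Z², so for Z = 2: E_n = −54.40/n² eV.
E_7 = −54.40/49 = −1.110 eV and E_4 = −54.40/16 = −3.400 eV.
The photon energy is |E_7 − E_4| = 2.290 eV.

2.290 eV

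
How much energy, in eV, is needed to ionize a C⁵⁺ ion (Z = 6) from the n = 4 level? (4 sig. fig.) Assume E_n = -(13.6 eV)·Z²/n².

E_n = −13.6 Z²/n² = −489.6/n² eV for Z = 6.
E_4 = −489.6/16 = −30.60 eV, so ionization (to E = 0) requires 30.60 eV.

30.60 eV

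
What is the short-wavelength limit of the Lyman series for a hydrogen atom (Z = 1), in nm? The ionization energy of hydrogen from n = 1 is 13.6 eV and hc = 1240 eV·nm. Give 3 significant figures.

The Lyman series has lower level n_f = 1; the series limit corresponds to n_i → ∞.
ΔE_max = 13.6 × 1 / 1² = 13.60 eV.
λ_min = 1240 / 13.60 = 91.2 nm.

91.2 nm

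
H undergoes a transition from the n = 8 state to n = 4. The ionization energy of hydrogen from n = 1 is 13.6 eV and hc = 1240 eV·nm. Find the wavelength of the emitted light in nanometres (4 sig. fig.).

1945 nm

ΔE = 13.60 × (1/4² − 1/8²) = 13.60 × 0.04688 = 0.6375 eV.
λ = hc/ΔE = 1240 / 0.6375 = 1945 nm.
This line belongs to the Brackett series.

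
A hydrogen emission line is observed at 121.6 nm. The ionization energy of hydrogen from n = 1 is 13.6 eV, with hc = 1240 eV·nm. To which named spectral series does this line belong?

Lyman

ΔE = 1240/121.6 = 10.20 eV.
This matches 13.6 × (1/1² − 1/2²), so n_f = 1: the Lyman series.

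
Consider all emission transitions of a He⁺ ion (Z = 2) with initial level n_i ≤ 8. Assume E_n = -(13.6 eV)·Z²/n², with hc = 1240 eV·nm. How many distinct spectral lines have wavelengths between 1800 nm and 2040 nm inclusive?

Enumerate all n_i → n_f pairs with 1 ≤ n_f < n_i ≤ 8 and compute λ = 1240 / [13.6·4·(1/n_f² − 1/n_i²)].
Lines falling in [1800, 2040] nm: 6→5 (1865 nm), 8→6 (1876 nm).

2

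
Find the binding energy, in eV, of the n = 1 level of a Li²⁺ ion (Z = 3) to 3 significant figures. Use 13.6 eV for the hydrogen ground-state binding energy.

E_n = −13.6 Z²/n² = −122.4/n² eV for Z = 3.
E_1 = −122.4/1 = −122 eV, so ionization (to E = 0) requires 122 eV.

122 eV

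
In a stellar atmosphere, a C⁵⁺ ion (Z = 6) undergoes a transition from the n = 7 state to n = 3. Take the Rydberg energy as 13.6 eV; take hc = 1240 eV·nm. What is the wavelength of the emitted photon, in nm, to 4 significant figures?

For Z = 6 the level energies scale as Z², so the effective Rydberg energy is 13.6 × 36 = 489.6 eV.
ΔE = 489.6 × (1/3² − 1/7²) = 489.6 × 0.09070 = 44.41 eV.
λ = hc/ΔE = 1240 / 44.41 = 27.92 nm.

27.92 nm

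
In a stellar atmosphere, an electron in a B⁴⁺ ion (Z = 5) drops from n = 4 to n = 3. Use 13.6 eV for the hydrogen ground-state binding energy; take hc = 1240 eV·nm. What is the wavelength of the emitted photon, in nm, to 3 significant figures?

75.0 nm

For Z = 5 the level energies scale as Z², so the effective Rydberg energy is 13.6 × 25 = 340.0 eV.
ΔE = 340.0 × (1/3² − 1/4²) = 340.0 × 0.04861 = 16.53 eV.
λ = hc/ΔE = 1240 / 16.53 = 75.0 nm.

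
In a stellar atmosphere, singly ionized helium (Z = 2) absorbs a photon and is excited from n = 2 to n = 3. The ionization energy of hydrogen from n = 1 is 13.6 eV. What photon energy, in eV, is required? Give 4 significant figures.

7.556 eV

The Bohr energies scale as Z², so for Z = 2: E_n = −54.40/n² eV.
E_3 = −54.40/9 = −6.044 eV and E_2 = −54.40/4 = −13.60 eV.
The photon energy is |E_3 − E_2| = 7.556 eV.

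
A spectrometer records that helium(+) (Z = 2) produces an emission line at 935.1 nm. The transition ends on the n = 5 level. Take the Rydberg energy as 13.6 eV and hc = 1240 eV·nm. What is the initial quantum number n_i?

n_i = 8

The photon energy is ΔE = hc/λ = 1240 / 935.1 = 1.326 eV.
With Z = 2, ΔE = 54.40 × (1/n_f² − 1/n_i²), so 1/n_f² − 1/n_i² = 0.02438.
With n_f = 5: 1/n_i² = 1/25 − 0.02438 = 0.01562, so n_i ≈ 8.00.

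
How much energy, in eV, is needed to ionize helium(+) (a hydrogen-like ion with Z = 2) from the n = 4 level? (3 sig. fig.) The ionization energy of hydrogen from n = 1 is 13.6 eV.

3.40 eV

E_n = −13.6 Z²/n² = −54.40/n² eV for Z = 2.
E_4 = −54.40/16 = −3.40 eV, so ionization (to E = 0) requires 3.40 eV.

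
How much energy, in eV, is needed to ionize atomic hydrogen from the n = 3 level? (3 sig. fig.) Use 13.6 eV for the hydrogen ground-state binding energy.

1.51 eV

E_3 = −13.60/9 = −1.51 eV, so ionization (to E = 0) requires 1.51 eV.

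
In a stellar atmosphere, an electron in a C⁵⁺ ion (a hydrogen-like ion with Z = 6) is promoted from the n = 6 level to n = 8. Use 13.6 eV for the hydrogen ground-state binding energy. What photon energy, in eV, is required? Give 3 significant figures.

The Bohr energies scale as Z², so for Z = 6: E_n = −489.6/n² eV.
E_8 = −489.6/64 = −7.650 eV and E_6 = −489.6/36 = −13.60 eV.
The photon energy is |E_8 − E_6| = 5.95 eV.

5.95 eV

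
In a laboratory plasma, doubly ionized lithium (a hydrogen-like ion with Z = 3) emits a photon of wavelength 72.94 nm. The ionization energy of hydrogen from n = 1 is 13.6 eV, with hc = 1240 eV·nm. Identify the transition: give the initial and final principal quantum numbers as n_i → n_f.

n_i = 3, n_f = 2

The photon energy is ΔE = hc/λ = 1240 / 72.94 = 17.00 eV.
With Z = 3, ΔE = 122.4 × (1/n_f² − 1/n_i²), so 1/n_f² − 1/n_i² = 0.1389.
Trying n_f = 2 gives 1/n_i² = 0.1111, i.e. n_i ≈ 3; this pair matches.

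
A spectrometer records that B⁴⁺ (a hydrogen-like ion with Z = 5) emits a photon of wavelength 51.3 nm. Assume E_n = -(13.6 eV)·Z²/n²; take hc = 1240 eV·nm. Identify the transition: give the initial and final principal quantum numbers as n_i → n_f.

n_i = 5, n_f = 3

The photon energy is ΔE = hc/λ = 1240 / 51.3 = 24.17 eV.
With Z = 5, ΔE = 340.0 × (1/n_f² − 1/n_i²), so 1/n_f² − 1/n_i² = 0.07109.
Trying n_f = 3 gives 1/n_i² = 0.04002, i.e. n_i ≈ 5; this pair matches.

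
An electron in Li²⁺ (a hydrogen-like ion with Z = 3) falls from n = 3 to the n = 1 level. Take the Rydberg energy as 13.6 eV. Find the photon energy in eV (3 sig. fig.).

109 eV

The Bohr energies scale as Z², so for Z = 3: E_n = −122.4/n² eV.
E_3 = −122.4/9 = −13.60 eV and E_1 = −122.4/1 = −122.4 eV.
The photon energy is |E_3 − E_1| = 109 eV.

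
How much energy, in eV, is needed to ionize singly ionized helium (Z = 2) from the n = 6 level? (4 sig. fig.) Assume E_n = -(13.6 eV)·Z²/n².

1.511 eV

E_n = −13.6 Z²/n² = −54.40/n² eV for Z = 2.
E_6 = −54.40/36 = −1.511 eV, so ionization (to E = 0) requires 1.511 eV.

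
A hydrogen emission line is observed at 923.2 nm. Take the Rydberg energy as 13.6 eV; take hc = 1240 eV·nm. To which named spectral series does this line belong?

ΔE = 1240/923.2 = 1.343 eV.
This matches 13.6 × (1/3² − 1/9²), so n_f = 3: the Paschen series.

Paschen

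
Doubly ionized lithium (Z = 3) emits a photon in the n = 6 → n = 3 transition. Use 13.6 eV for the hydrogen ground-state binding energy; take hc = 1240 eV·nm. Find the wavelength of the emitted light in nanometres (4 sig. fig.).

121.6 nm

For Z = 3 the level energies scale as Z², so the effective Rydberg energy is 13.6 × 9 = 122.4 eV.
ΔE = 122.4 × (1/3² − 1/6²) = 122.4 × 0.08333 = 10.20 eV.
λ = hc/ΔE = 1240 / 10.20 = 121.6 nm.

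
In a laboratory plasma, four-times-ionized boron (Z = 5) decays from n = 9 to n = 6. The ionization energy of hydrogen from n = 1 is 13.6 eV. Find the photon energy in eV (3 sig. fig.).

5.25 eV

The Bohr energies scale as Z², so for Z = 5: E_n = −340.0/n² eV.
E_9 = −340.0/81 = −4.198 eV and E_6 = −340.0/36 = −9.444 eV.
The photon energy is |E_9 − E_6| = 5.25 eV.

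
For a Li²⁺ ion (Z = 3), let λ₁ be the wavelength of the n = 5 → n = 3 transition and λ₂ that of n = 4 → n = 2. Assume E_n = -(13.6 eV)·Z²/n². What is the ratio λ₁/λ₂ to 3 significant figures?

λ ∝ 1/ΔE ∝ 1/(1/n_f² − 1/n_i²), and the Z² and hc factors cancel in the ratio.
λ₁/λ₂ = (1/2² − 1/4²)/(1/3² − 1/5²) = 0.1875/0.07111 = 2.64.

2.64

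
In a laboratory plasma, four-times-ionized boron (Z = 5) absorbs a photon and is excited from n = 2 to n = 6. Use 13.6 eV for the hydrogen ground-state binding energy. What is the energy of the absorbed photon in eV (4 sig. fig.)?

The Bohr energies scale as Z², so for Z = 5: E_n = −340.0/n² eV.
E_6 = −340.0/36 = −9.444 eV and E_2 = −340.0/4 = −85.00 eV.
The photon energy is |E_6 − E_2| = 75.56 eV.

75.56 eV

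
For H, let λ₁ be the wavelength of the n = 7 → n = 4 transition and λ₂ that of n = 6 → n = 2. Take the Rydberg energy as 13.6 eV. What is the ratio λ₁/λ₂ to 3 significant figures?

5.28

λ ∝ 1/ΔE ∝ 1/(1/n_f² − 1/n_i²), and the Z² and hc factors cancel in the ratio.
λ₁/λ₂ = (1/2² − 1/6²)/(1/4² − 1/7²) = 0.2222/0.04209 = 5.28.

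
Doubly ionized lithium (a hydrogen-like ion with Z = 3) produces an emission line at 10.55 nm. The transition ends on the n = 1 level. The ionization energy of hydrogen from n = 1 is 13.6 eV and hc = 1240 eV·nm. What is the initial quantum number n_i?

The photon energy is ΔE = hc/λ = 1240 / 10.55 = 117.5 eV.
With Z = 3, ΔE = 122.4 × (1/n_f² − 1/n_i²), so 1/n_f² − 1/n_i² = 0.9603.
With n_f = 1: 1/n_i² = 1/1 − 0.9603 = 0.03974, so n_i ≈ 5.02.

n_i = 5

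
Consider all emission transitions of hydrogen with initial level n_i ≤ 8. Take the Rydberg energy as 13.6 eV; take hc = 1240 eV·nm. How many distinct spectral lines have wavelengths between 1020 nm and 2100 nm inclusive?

4

Enumerate all n_i → n_f pairs with 1 ≤ n_f < n_i ≤ 8 and compute λ = 1240 / [13.6·1·(1/n_f² − 1/n_i²)].
Lines falling in [1020, 2100] nm: 6→3 (1094 nm), 5→3 (1282 nm), 4→3 (1876 nm), 8→4 (1945 nm).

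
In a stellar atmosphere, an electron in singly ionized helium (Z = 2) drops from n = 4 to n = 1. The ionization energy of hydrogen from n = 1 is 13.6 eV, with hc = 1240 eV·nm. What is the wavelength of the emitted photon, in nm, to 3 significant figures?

24.3 nm

For Z = 2 the level energies scale as Z², so the effective Rydberg energy is 13.6 × 4 = 54.40 eV.
ΔE = 54.40 × (1/1² − 1/4²) = 54.40 × 0.9375 = 51.00 eV.
λ = hc/ΔE = 1240 / 51.00 = 24.3 nm.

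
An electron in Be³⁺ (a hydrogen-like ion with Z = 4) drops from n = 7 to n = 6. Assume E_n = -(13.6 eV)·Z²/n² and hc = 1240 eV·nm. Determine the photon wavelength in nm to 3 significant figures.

For Z = 4 the level energies scale as Z², so the effective Rydberg energy is 13.6 × 16 = 217.6 eV.
ΔE = 217.6 × (1/6² − 1/7²) = 217.6 × 0.007370 = 1.604 eV.
λ = hc/ΔE = 1240 / 1.604 = 773 nm.

773 nm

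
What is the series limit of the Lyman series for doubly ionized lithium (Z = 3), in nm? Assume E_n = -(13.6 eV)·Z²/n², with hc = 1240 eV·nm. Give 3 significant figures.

10.1 nm

The Lyman series has lower level n_f = 1; the series limit corresponds to n_i → ∞.
ΔE_max = 13.6 × 9 / 1² = 122.4 eV.
λ_min = 1240 / 122.4 = 10.1 nm.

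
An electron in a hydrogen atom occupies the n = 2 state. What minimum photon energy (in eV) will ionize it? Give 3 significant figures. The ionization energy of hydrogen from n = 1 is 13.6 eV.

E_2 = −13.60/4 = −3.40 eV, so ionization (to E = 0) requires 3.40 eV.

3.40 eV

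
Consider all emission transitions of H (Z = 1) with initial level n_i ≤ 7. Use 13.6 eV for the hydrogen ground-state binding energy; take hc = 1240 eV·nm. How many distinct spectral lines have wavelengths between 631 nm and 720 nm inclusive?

Enumerate all n_i → n_f pairs with 1 ≤ n_f < n_i ≤ 7 and compute λ = 1240 / [13.6·1·(1/n_f² − 1/n_i²)].
Lines falling in [631, 720] nm: 3→2 (656.5 nm).

1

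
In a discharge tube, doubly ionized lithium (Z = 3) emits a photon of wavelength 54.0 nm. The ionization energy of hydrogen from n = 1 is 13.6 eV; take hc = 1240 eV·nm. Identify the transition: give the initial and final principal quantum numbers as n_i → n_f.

The photon energy is ΔE = hc/λ = 1240 / 54.0 = 22.96 eV.
With Z = 3, ΔE = 122.4 × (1/n_f² − 1/n_i²), so 1/n_f² − 1/n_i² = 0.1876.
Trying n_f = 2 gives 1/n_i² = 0.06239, i.e. n_i ≈ 4; this pair matches.

n_i = 4, n_f = 2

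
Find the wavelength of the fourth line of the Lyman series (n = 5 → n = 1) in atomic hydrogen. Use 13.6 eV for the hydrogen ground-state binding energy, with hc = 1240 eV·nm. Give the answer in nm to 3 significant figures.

The Lyman series terminates on n_f = 1; the fourth line has n_i = 1+4 = 5.
ΔE = 13.60 × (1/1² − 1/5²) = 13.06 eV.
λ = 1240 / 13.06 = 95.0 nm.

95.0 nm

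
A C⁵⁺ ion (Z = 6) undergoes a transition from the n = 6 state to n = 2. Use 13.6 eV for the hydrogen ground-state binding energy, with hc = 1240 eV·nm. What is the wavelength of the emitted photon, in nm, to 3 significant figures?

11.4 nm

For Z = 6 the level energies scale as Z², so the effective Rydberg energy is 13.6 × 36 = 489.6 eV.
ΔE = 489.6 × (1/2² − 1/6²) = 489.6 × 0.2222 = 108.8 eV.
λ = hc/ΔE = 1240 / 108.8 = 11.4 nm.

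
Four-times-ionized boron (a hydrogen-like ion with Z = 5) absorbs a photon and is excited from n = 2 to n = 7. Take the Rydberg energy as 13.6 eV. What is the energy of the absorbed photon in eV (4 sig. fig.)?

78.06 eV

The Bohr energies scale as Z², so for Z = 5: E_n = −340.0/n² eV.
E_7 = −340.0/49 = −6.939 eV and E_2 = −340.0/4 = −85.00 eV.
The photon energy is |E_7 − E_2| = 78.06 eV.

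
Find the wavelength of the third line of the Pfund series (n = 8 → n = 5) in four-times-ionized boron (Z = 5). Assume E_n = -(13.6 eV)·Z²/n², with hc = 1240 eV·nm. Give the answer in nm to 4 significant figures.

149.6 nm

The Pfund series terminates on n_f = 5; the third line has n_i = 5+3 = 8.
ΔE = 340.0 × (1/5² − 1/8²) = 8.288 eV.
λ = 1240 / 8.288 = 149.6 nm.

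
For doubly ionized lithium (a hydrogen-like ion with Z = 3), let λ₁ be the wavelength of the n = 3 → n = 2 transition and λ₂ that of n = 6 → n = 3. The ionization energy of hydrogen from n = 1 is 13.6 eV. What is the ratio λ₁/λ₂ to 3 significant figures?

λ ∝ 1/ΔE ∝ 1/(1/n_f² − 1/n_i²), and the Z² and hc factors cancel in the ratio.
λ₁/λ₂ = (1/3² − 1/6²)/(1/2² − 1/3²) = 0.08333/0.1389 = 0.600.

0.600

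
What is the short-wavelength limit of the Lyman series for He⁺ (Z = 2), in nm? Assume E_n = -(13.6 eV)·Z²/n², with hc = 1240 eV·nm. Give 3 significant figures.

22.8 nm

The Lyman series has lower level n_f = 1; the series limit corresponds to n_i → ∞.
ΔE_max = 13.6 × 4 / 1² = 54.40 eV.
λ_min = 1240 / 54.40 = 22.8 nm.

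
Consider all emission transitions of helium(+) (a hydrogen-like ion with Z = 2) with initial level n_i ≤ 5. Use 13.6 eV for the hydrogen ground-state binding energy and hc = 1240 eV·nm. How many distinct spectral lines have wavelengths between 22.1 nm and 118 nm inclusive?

Enumerate all n_i → n_f pairs with 1 ≤ n_f < n_i ≤ 5 and compute λ = 1240 / [13.6·4·(1/n_f² − 1/n_i²)].
Lines falling in [22.1, 118] nm: 5→1 (23.74 nm), 4→1 (24.31 nm), 3→1 (25.64 nm), 2→1 (30.39 nm), 5→2 (108.5 nm).

5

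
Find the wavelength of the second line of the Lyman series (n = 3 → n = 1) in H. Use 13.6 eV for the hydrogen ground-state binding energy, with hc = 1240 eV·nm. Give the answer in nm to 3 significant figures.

103 nm

The Lyman series terminates on n_f = 1; the second line has n_i = 1+2 = 3.
ΔE = 13.60 × (1/1² − 1/3²) = 12.09 eV.
λ = 1240 / 12.09 = 103 nm.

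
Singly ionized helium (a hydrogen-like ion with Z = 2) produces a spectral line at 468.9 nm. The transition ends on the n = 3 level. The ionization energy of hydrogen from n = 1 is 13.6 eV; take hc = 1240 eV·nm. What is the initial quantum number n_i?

n_i = 4

The photon energy is ΔE = hc/λ = 1240 / 468.9 = 2.644 eV.
With Z = 2, ΔE = 54.40 × (1/n_f² − 1/n_i²), so 1/n_f² − 1/n_i² = 0.04861.
With n_f = 3: 1/n_i² = 1/9 − 0.04861 = 0.06250, so n_i ≈ 4.00.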